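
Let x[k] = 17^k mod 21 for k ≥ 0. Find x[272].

x[0] = 1,  x[1] = 17,  x[2] = 16,  x[3] = 20,  x[4] = 4,  x[5] = 5,  x[6] = 1.
The sequence repeats with period 6.
(272 - 0) mod 6 = 2, so x[272] = x[2] = 16.

16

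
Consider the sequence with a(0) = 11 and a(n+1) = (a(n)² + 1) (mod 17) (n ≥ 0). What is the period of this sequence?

a(0) = 11; a(1) = 3; a(2) = 10; a(3) = 16; a(4) = 2; a(5) = 5; a(6) = 9; a(7) = 14; a(8) = 10.
Since a(8) = a(2) = 10, the sequence is eventually periodic: after a pre-period of length 2 it cycles with period 6.

6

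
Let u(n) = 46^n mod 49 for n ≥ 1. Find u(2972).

37

Listing terms: u(1) = 46,  u(2) = 9,  u(3) = 22,  u(4) = 32,  u(5) = 2,  u(6) = 43,  u(7) = 18,  u(8) = 44,  u(9) = 15,  u(10) = 4,  u(11) = 37,  u(12) = 36,  u(13) = 39,  u(14) = 30,  u(15) = 8,  u(16) = 25,  u(17) = 23,  u(18) = 29,  u(19) = 11,  u(20) = 16,  u(21) = 1,  u(22) = 46.
The sequence repeats with period 21.
(2972 - 1) mod 21 = 10, so u(2972) = u(11) = 37.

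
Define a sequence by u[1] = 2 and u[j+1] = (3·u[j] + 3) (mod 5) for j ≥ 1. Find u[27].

0

Computing terms: u[1] = 2,  u[2] = 4,  u[3] = 0,  u[4] = 3,  u[5] = 2.
The sequence repeats with period 4.
(27 - 1) mod 4 = 2, so u[27] = u[3] = 0.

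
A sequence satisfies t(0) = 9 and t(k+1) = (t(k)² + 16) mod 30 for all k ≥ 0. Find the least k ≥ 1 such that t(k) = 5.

2

Computing terms: t(0) = 9, t(1) = 7, t(2) = 5, t(3) = 11, t(4) = 17, t(5) = 5.
Since t(5) = t(2) = 5, the sequence is eventually periodic: after a pre-period of length 2 it cycles with period 3.
The value 5 first appears (with k ≥ 1) at t(2).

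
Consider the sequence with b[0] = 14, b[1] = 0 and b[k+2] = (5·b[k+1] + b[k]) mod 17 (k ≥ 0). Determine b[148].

7

b[0] = 14,  b[1] = 0,  b[2] = 14,  b[3] = 2,  b[4] = 7,  b[5] = 3,  b[6] = 5,  b[7] = 11,  b[8] = 9,  b[9] = 5,  b[10] = 0,  b[11] = 5,  b[12] = 8,  b[13] = 11,  b[14] = 12,  b[15] = 3,  b[16] = 10,  b[17] = 2,  b[18] = 3,  b[19] = 0,  b[20] = 3,  b[21] = 15,  b[22] = 10,  b[23] = 14,  b[24] = 12,  b[25] = 6,  b[26] = 8,  b[27] = 12,  b[28] = 0,  b[29] = 12,  b[30] = 9,  b[31] = 6,  b[32] = 5,  b[33] = 14,  b[34] = 7,  b[35] = 15,  b[36] = 14,  b[37] = 0.
The sequence repeats with period 36.
So b[148] = b[0 + ((148-0) mod 36)] = b[4] = 7.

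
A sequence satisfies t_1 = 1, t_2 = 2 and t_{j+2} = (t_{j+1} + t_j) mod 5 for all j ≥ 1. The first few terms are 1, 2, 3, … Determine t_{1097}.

4

t_1 = 1, t_2 = 2, t_3 = 3, t_4 = 0, t_5 = 3, t_6 = 3, t_7 = 1, t_8 = 4, t_9 = 0, t_{10} = 4, t_{11} = 4, t_{12} = 3, t_{13} = 2, t_{14} = 0, t_{15} = 2, t_{16} = 2, t_{17} = 4, t_{18} = 1, t_{19} = 0, t_{20} = 1, t_{21} = 1, t_{22} = 2.
The sequence repeats with period 20.
So t_{1097} = t_{1 + ((1097-1) mod 20)} = t_{17} = 4.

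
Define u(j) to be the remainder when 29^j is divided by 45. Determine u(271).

29

Computing terms: u(0) = 1, u(1) = 29, u(2) = 31, u(3) = 44, u(4) = 16, u(5) = 14, u(6) = 1.
The sequence repeats with period 6.
So u(271) = u(0 + ((271-0) mod 6)) = u(1) = 29.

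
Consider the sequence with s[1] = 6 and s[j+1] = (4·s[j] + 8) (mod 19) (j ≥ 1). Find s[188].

5

s[1] = 6, s[2] = 13, s[3] = 3, s[4] = 1, s[5] = 12, s[6] = 18, s[7] = 4, s[8] = 5, s[9] = 9, s[10] = 6.
Since s[10] = s[1] = 6, the sequence is periodic with period 9.
So s[188] = s[1 + ((188-1) mod 9)] = s[8] = 5.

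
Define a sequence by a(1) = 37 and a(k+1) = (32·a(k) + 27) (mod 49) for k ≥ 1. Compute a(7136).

We have a(1) = 37; a(2) = 35; a(3) = 20; a(4) = 30; a(5) = 7; a(6) = 6; a(7) = 23; a(8) = 28; a(9) = 41; a(10) = 16; a(11) = 0; a(12) = 27; a(13) = 9; a(14) = 21; a(15) = 13; a(16) = 2; a(17) = 42; a(18) = 48; a(19) = 44; a(20) = 14; a(21) = 34; a(22) = 37.
The sequence repeats with period 21.
(7136 - 1) mod 21 = 16, so a(7136) = a(17) = 42.

42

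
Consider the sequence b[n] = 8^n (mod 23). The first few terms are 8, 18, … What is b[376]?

We have b[1] = 8; b[2] = 18; b[3] = 6; b[4] = 2; b[5] = 16; b[6] = 13; b[7] = 12; b[8] = 4; b[9] = 9; b[10] = 3; b[11] = 1; b[12] = 8.
The sequence repeats with period 11.
So b[376] = b[1 + ((376-1) mod 11)] = b[2] = 18.

18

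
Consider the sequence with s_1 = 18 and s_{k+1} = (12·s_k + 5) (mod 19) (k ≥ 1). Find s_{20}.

12

We have s_1 = 18; s_2 = 12; s_3 = 16; s_4 = 7; s_5 = 13; s_6 = 9; s_7 = 18.
Since s_7 = s_1 = 18, the sequence is periodic with period 6.
(20 - 1) mod 6 = 1, so s_{20} = s_2 = 12.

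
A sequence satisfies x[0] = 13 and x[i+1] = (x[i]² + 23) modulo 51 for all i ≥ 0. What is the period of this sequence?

Listing terms: x[0] = 13, x[1] = 39, x[2] = 14, x[3] = 15, x[4] = 44, x[5] = 21, x[6] = 5, x[7] = 48, x[8] = 32, x[9] = 27, x[10] = 38, x[11] = 39.
Since x[11] = x[1] = 39, the sequence is eventually periodic: after a pre-period of length 1 it cycles with period 10.

10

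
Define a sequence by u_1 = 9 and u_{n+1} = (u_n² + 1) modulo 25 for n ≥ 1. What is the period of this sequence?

3

Listing terms: u_1 = 9,  u_2 = 7,  u_3 = 0,  u_4 = 1,  u_5 = 2,  u_6 = 5,  u_7 = 1.
Since u_7 = u_4 = 1, the sequence is eventually periodic: after a pre-period of length 3 it cycles with period 3.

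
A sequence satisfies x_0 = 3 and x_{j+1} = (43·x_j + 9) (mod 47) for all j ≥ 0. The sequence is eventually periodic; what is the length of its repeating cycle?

46

Listing terms: x_0 = 3; x_1 = 44; x_2 = 21; x_3 = 19; x_4 = 27; x_5 = 42; x_6 = 29; x_7 = 34; x_8 = 14; x_9 = 0; x_{10} = 9; x_{11} = 20; x_{12} = 23; x_{13} = 11; x_{14} = 12; x_{15} = 8; x_{16} = 24; x_{17} = 7; x_{18} = 28; x_{19} = 38; x_{20} = 45; x_{21} = 17; x_{22} = 35; x_{23} = 10; x_{24} = 16; x_{25} = 39; x_{26} = 41; x_{27} = 33; x_{28} = 18; x_{29} = 31; x_{30} = 26; x_{31} = 46; x_{32} = 13; x_{33} = 4; x_{34} = 40; x_{35} = 37; x_{36} = 2; x_{37} = 1; x_{38} = 5; x_{39} = 36; x_{40} = 6; x_{41} = 32; x_{42} = 22; x_{43} = 15; x_{44} = 43; x_{45} = 25; x_{46} = 3.
The sequence repeats with period 46.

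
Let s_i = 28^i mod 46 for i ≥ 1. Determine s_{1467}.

Computing terms: s_1 = 28; s_2 = 2; s_3 = 10; s_4 = 4; s_5 = 20; s_6 = 8; s_7 = 40; s_8 = 16; s_9 = 34; s_{10} = 32; s_{11} = 22; s_{12} = 18; s_{13} = 44; s_{14} = 36; s_{15} = 42; s_{16} = 26; s_{17} = 38; s_{18} = 6; s_{19} = 30; s_{20} = 12; s_{21} = 14; s_{22} = 24; s_{23} = 28.
Since s_{23} = s_1 = 28, the sequence is periodic with period 22.
(1467 - 1) mod 22 = 14, so s_{1467} = s_{15} = 42.

42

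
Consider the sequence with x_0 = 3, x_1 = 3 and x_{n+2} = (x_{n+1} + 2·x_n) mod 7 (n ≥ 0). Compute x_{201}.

1

Computing terms: x_0 = 3,  x_1 = 3,  x_2 = 2,  x_3 = 1,  x_4 = 5,  x_5 = 0,  x_6 = 3,  x_7 = 3.
The sequence repeats with period 6.
So x_{201} = x_{0 + ((201-0) mod 6)} = x_3 = 1.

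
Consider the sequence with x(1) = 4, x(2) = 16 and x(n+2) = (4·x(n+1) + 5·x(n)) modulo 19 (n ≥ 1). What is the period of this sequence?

18

We have x(1) = 4, x(2) = 16, x(3) = 8, x(4) = 17, x(5) = 13, x(6) = 4, x(7) = 5, x(8) = 2, x(9) = 14, x(10) = 9, x(11) = 11, x(12) = 13, x(13) = 12, x(14) = 18, x(15) = 18, x(16) = 10, x(17) = 16, x(18) = 0, x(19) = 4, x(20) = 16.
The sequence repeats with period 18.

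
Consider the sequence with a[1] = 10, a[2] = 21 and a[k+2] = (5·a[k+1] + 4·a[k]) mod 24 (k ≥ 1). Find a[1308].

Listing terms: a[1] = 10,  a[2] = 21,  a[3] = 1,  a[4] = 17,  a[5] = 17,  a[6] = 9,  a[7] = 17,  a[8] = 1,  a[9] = 1,  a[10] = 9,  a[11] = 1,  a[12] = 17.
Since (a[11], a[12]) = (a[3], a[4]) = (1, 17) (two consecutive terms determine the rest), the sequence is eventually periodic: after a pre-period of length 2 it cycles with period 8.
For k ≥ 3, a[k] depends only on (k - 3) mod 8. (1308 - 3) mod 8 = 1, so a[1308] = a[4] = 17.

17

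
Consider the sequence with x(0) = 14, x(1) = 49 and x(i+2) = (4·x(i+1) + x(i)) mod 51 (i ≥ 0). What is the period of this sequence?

We have x(0) = 14, x(1) = 49, x(2) = 6, x(3) = 22, x(4) = 43, x(5) = 41, x(6) = 3, x(7) = 2, x(8) = 11, x(9) = 46, x(10) = 42, x(11) = 10, x(12) = 31, x(13) = 32, x(14) = 6, x(15) = 5, x(16) = 26, x(17) = 7, x(18) = 3, x(19) = 19, x(20) = 28, x(21) = 29, x(22) = 42, x(23) = 44, x(24) = 14, x(25) = 49.
Since (x(24), x(25)) = (x(0), x(1)) = (14, 49) (two consecutive terms determine the rest), the sequence is periodic with period 24.

24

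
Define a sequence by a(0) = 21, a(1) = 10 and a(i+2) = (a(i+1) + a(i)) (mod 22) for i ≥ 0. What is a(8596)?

a(0) = 21, a(1) = 10, a(2) = 9, a(3) = 19, a(4) = 6, a(5) = 3, a(6) = 9, a(7) = 12, a(8) = 21, a(9) = 11, a(10) = 10, a(11) = 21, a(12) = 9, a(13) = 8, a(14) = 17, a(15) = 3, a(16) = 20, a(17) = 1, a(18) = 21, a(19) = 0, a(20) = 21, a(21) = 21, a(22) = 20, a(23) = 19, a(24) = 17, a(25) = 14, a(26) = 9, a(27) = 1, a(28) = 10, a(29) = 11, a(30) = 21, a(31) = 10.
The sequence repeats with period 30.
So a(8596) = a(0 + ((8596-0) mod 30)) = a(16) = 20.

20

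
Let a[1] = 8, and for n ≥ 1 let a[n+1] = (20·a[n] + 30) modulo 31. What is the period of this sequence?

15

a[1] = 8,  a[2] = 4,  a[3] = 17,  a[4] = 29,  a[5] = 21,  a[6] = 16,  a[7] = 9,  a[8] = 24,  a[9] = 14,  a[10] = 0,  a[11] = 30,  a[12] = 10,  a[13] = 13,  a[14] = 11,  a[15] = 2,  a[16] = 8.
Since a[16] = a[1] = 8, the sequence is periodic with period 15.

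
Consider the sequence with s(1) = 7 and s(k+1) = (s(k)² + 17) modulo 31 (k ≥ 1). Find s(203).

2

s(1) = 7; s(2) = 4; s(3) = 2; s(4) = 21; s(5) = 24; s(6) = 4.
Since s(6) = s(2) = 4, the sequence is eventually periodic: after a pre-period of length 1 it cycles with period 4.
For k ≥ 2, s(k) depends only on (k - 2) mod 4. (203 - 2) mod 4 = 1, so s(203) = s(3) = 2.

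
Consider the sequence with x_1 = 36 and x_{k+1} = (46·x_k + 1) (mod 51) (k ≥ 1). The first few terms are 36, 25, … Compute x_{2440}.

x_1 = 36; x_2 = 25; x_3 = 29; x_4 = 9; x_5 = 7; x_6 = 17; x_7 = 18; x_8 = 13; x_9 = 38; x_{10} = 15; x_{11} = 28; x_{12} = 14; x_{13} = 33; x_{14} = 40; x_{15} = 5; x_{16} = 27; x_{17} = 19; x_{18} = 8; x_{19} = 12; x_{20} = 43; x_{21} = 41; x_{22} = 0; x_{23} = 1; x_{24} = 47; x_{25} = 21; x_{26} = 49; x_{27} = 11; x_{28} = 48; x_{29} = 16; x_{30} = 23; x_{31} = 39; x_{32} = 10; x_{33} = 2; x_{34} = 42; x_{35} = 46; x_{36} = 26; x_{37} = 24; x_{38} = 34; x_{39} = 35; x_{40} = 30; x_{41} = 4; x_{42} = 32; x_{43} = 45; x_{44} = 31; x_{45} = 50; x_{46} = 6; x_{47} = 22; x_{48} = 44; x_{49} = 36.
The sequence repeats with period 48.
So x_{2440} = x_{1 + ((2440-1) mod 48)} = x_{40} = 30.

30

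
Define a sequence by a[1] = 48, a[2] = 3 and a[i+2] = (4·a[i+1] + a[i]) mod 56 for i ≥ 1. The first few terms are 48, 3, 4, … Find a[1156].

19

a[1] = 48,  a[2] = 3,  a[3] = 4,  a[4] = 19,  a[5] = 24,  a[6] = 3,  a[7] = 36,  a[8] = 35,  a[9] = 8,  a[10] = 11,  a[11] = 52,  a[12] = 51,  a[13] = 32,  a[14] = 11,  a[15] = 20,  a[16] = 35,  a[17] = 48,  a[18] = 3.
Since (a[17], a[18]) = (a[1], a[2]) = (48, 3) (two consecutive terms determine the rest), the sequence is periodic with period 16.
So a[1156] = a[1 + ((1156-1) mod 16)] = a[4] = 19.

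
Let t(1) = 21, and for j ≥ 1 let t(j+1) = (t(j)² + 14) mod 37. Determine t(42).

5

Computing terms: t(1) = 21, t(2) = 11, t(3) = 24, t(4) = 35, t(5) = 18, t(6) = 5, t(7) = 2, t(8) = 18.
Since t(8) = t(5) = 18, the sequence is eventually periodic: after a pre-period of length 4 it cycles with period 3.
For j ≥ 5, t(j) depends only on (j - 5) mod 3. (42 - 5) mod 3 = 1, so t(42) = t(6) = 5.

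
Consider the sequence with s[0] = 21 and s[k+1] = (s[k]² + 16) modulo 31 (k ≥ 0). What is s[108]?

s[0] = 21,  s[1] = 23,  s[2] = 18,  s[3] = 30,  s[4] = 17,  s[5] = 26,  s[6] = 10,  s[7] = 23.
Since s[7] = s[1] = 23, the sequence is eventually periodic: after a pre-period of length 1 it cycles with period 6.
For k ≥ 1, s[k] depends only on (k - 1) mod 6. (108 - 1) mod 6 = 5, so s[108] = s[6] = 10.

10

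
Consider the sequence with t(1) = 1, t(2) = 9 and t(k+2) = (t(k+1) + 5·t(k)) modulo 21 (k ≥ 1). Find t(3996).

t(1) = 1,  t(2) = 9,  t(3) = 14,  t(4) = 17,  t(5) = 3,  t(6) = 4,  t(7) = 19,  t(8) = 18,  t(9) = 8,  t(10) = 14,  t(11) = 12,  t(12) = 19,  t(13) = 16,  t(14) = 6,  t(15) = 2,  t(16) = 11,  t(17) = 0,  t(18) = 13,  t(19) = 13,  t(20) = 15,  t(21) = 17,  t(22) = 8,  t(23) = 9,  t(24) = 7,  t(25) = 10,  t(26) = 3,  t(27) = 11,  t(28) = 5,  t(29) = 18,  t(30) = 1,  t(31) = 7,  t(32) = 12,  t(33) = 5,  t(34) = 2,  t(35) = 6,  t(36) = 16,  t(37) = 4,  t(38) = 0,  t(39) = 20,  t(40) = 20,  t(41) = 15,  t(42) = 10,  t(43) = 1,  t(44) = 9.
The sequence repeats with period 42.
(3996 - 1) mod 42 = 5, so t(3996) = t(6) = 4.

4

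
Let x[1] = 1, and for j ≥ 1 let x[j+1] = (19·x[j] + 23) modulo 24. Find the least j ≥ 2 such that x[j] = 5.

3

x[1] = 1; x[2] = 18; x[3] = 5; x[4] = 22; x[5] = 9; x[6] = 2; x[7] = 13; x[8] = 6; x[9] = 17; x[10] = 10; x[11] = 21; x[12] = 14; x[13] = 1.
The sequence repeats with period 12.
The value 5 first appears (with j ≥ 2) at x[3].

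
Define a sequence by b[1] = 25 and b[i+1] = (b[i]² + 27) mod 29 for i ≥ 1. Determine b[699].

We have b[1] = 25, b[2] = 14, b[3] = 20, b[4] = 21, b[5] = 4, b[6] = 14.
Since b[6] = b[2] = 14, the sequence is eventually periodic: after a pre-period of length 1 it cycles with period 4.
For i ≥ 2, b[i] depends only on (i - 2) mod 4. (699 - 2) mod 4 = 1, so b[699] = b[3] = 20.

20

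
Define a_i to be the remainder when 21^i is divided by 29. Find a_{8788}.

25

Listing terms: a_1 = 21; a_2 = 6; a_3 = 10; a_4 = 7; a_5 = 2; a_6 = 13; a_7 = 12; a_8 = 20; a_9 = 14; a_{10} = 4; a_{11} = 26; a_{12} = 24; a_{13} = 11; a_{14} = 28; a_{15} = 8; a_{16} = 23; a_{17} = 19; a_{18} = 22; a_{19} = 27; a_{20} = 16; a_{21} = 17; a_{22} = 9; a_{23} = 15; a_{24} = 25; a_{25} = 3; a_{26} = 5; a_{27} = 18; a_{28} = 1; a_{29} = 21.
Since a_{29} = a_1 = 21, the sequence is periodic with period 28.
So a_{8788} = a_{1 + ((8788-1) mod 28)} = a_{24} = 25.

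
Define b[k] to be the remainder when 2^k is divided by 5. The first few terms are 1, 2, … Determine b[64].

1

Listing terms: b[0] = 1,  b[1] = 2,  b[2] = 4,  b[3] = 3,  b[4] = 1.
Since b[4] = b[0] = 1, the sequence is periodic with period 4.
So b[64] = b[0 + ((64-0) mod 4)] = b[0] = 1.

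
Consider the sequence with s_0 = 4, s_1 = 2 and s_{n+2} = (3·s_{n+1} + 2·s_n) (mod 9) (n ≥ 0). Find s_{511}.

s_0 = 4, s_1 = 2, s_2 = 5, s_3 = 1, s_4 = 4, s_5 = 5, s_6 = 5, s_7 = 7, s_8 = 4, s_9 = 8, s_{10} = 5, s_{11} = 4, s_{12} = 4, s_{13} = 2.
Since (s_{12}, s_{13}) = (s_0, s_1) = (4, 2) (two consecutive terms determine the rest), the sequence is periodic with period 12.
(511 - 0) mod 12 = 7, so s_{511} = s_7 = 7.

7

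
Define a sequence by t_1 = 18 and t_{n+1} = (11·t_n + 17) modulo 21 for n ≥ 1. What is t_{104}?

We have t_1 = 18,  t_2 = 5,  t_3 = 9,  t_4 = 11,  t_5 = 12,  t_6 = 2,  t_7 = 18.
The sequence repeats with period 6.
(104 - 1) mod 6 = 1, so t_{104} = t_2 = 5.

5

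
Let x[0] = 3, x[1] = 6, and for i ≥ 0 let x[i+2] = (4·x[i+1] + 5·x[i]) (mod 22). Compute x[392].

Listing terms: x[0] = 3; x[1] = 6; x[2] = 17; x[3] = 10; x[4] = 15; x[5] = 0; x[6] = 9; x[7] = 14; x[8] = 13; x[9] = 12; x[10] = 3; x[11] = 6.
The sequence repeats with period 10.
(392 - 0) mod 10 = 2, so x[392] = x[2] = 17.

17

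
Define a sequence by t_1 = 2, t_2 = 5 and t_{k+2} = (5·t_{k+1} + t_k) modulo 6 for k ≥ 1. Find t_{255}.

t_1 = 2,  t_2 = 5,  t_3 = 3,  t_4 = 2,  t_5 = 1,  t_6 = 1,  t_7 = 0,  t_8 = 1,  t_9 = 5,  t_{10} = 2,  t_{11} = 3,  t_{12} = 5,  t_{13} = 4,  t_{14} = 1,  t_{15} = 3,  t_{16} = 4,  t_{17} = 5,  t_{18} = 5,  t_{19} = 0,  t_{20} = 5,  t_{21} = 1,  t_{22} = 4,  t_{23} = 3,  t_{24} = 1,  t_{25} = 2,  t_{26} = 5.
Since (t_{25}, t_{26}) = (t_1, t_2) = (2, 5) (two consecutive terms determine the rest), the sequence is periodic with period 24.
(255 - 1) mod 24 = 14, so t_{255} = t_{15} = 3.

3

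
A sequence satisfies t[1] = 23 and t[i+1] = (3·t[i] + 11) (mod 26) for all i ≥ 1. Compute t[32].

Computing terms: t[1] = 23; t[2] = 2; t[3] = 17; t[4] = 10; t[5] = 15; t[6] = 4; t[7] = 23.
The sequence repeats with period 6.
So t[32] = t[1 + ((32-1) mod 6)] = t[2] = 2.

2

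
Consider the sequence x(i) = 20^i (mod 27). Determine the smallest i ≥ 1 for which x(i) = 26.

9

Listing terms: x(0) = 1, x(1) = 20, x(2) = 22, x(3) = 8, x(4) = 25, x(5) = 14, x(6) = 10, x(7) = 11, x(8) = 4, x(9) = 26, x(10) = 7, x(11) = 5, x(12) = 19, x(13) = 2, x(14) = 13, x(15) = 17, x(16) = 16, x(17) = 23, x(18) = 1.
The sequence repeats with period 18.
The value 26 first appears (with i ≥ 1) at x(9).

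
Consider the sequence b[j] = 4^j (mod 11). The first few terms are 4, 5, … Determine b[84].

3

Computing terms: b[1] = 4,  b[2] = 5,  b[3] = 9,  b[4] = 3,  b[5] = 1,  b[6] = 4.
The sequence repeats with period 5.
So b[84] = b[1 + ((84-1) mod 5)] = b[4] = 3.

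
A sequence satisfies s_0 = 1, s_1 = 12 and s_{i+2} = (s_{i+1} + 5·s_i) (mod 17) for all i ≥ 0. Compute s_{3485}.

13

Computing terms: s_0 = 1, s_1 = 12, s_2 = 0, s_3 = 9, s_4 = 9, s_5 = 3, s_6 = 14, s_7 = 12, s_8 = 14, s_9 = 6, s_{10} = 8, s_{11} = 4, s_{12} = 10, s_{13} = 13, s_{14} = 12, s_{15} = 9, s_{16} = 1, s_{17} = 12.
The sequence repeats with period 16.
(3485 - 0) mod 16 = 13, so s_{3485} = s_{13} = 13.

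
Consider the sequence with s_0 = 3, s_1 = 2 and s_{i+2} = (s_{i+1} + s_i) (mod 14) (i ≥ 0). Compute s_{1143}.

1

Listing terms: s_0 = 3; s_1 = 2; s_2 = 5; s_3 = 7; s_4 = 12; s_5 = 5; s_6 = 3; s_7 = 8; s_8 = 11; s_9 = 5; s_{10} = 2; s_{11} = 7; s_{12} = 9; s_{13} = 2; s_{14} = 11; s_{15} = 13; s_{16} = 10; s_{17} = 9; s_{18} = 5; s_{19} = 0; s_{20} = 5; s_{21} = 5; s_{22} = 10; s_{23} = 1; s_{24} = 11; s_{25} = 12; s_{26} = 9; s_{27} = 7; s_{28} = 2; s_{29} = 9; s_{30} = 11; s_{31} = 6; s_{32} = 3; s_{33} = 9; s_{34} = 12; s_{35} = 7; s_{36} = 5; s_{37} = 12; s_{38} = 3; s_{39} = 1; s_{40} = 4; s_{41} = 5; s_{42} = 9; s_{43} = 0; s_{44} = 9; s_{45} = 9; s_{46} = 4; s_{47} = 13; s_{48} = 3; s_{49} = 2.
Since (s_{48}, s_{49}) = (s_0, s_1) = (3, 2) (two consecutive terms determine the rest), the sequence is periodic with period 48.
So s_{1143} = s_{0 + ((1143-0) mod 48)} = s_{39} = 1.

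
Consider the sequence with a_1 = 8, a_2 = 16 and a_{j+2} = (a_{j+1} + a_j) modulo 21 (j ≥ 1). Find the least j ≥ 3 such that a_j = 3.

3

Computing terms: a_1 = 8, a_2 = 16, a_3 = 3, a_4 = 19, a_5 = 1, a_6 = 20, a_7 = 0, a_8 = 20, a_9 = 20, a_{10} = 19, a_{11} = 18, a_{12} = 16, a_{13} = 13, a_{14} = 8, a_{15} = 0, a_{16} = 8, a_{17} = 8, a_{18} = 16.
Since (a_{17}, a_{18}) = (a_1, a_2) = (8, 16) (two consecutive terms determine the rest), the sequence is periodic with period 16.
The value 3 first appears (with j ≥ 3) at a_3.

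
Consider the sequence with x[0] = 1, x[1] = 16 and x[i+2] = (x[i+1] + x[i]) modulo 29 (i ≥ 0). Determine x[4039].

13

We have x[0] = 1,  x[1] = 16,  x[2] = 17,  x[3] = 4,  x[4] = 21,  x[5] = 25,  x[6] = 17,  x[7] = 13,  x[8] = 1,  x[9] = 14,  x[10] = 15,  x[11] = 0,  x[12] = 15,  x[13] = 15,  x[14] = 1,  x[15] = 16.
Since (x[14], x[15]) = (x[0], x[1]) = (1, 16) (two consecutive terms determine the rest), the sequence is periodic with period 14.
(4039 - 0) mod 14 = 7, so x[4039] = x[7] = 13.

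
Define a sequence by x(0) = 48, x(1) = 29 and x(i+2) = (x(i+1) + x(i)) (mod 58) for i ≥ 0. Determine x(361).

1

x(0) = 48,  x(1) = 29,  x(2) = 19,  x(3) = 48,  x(4) = 9,  x(5) = 57,  x(6) = 8,  x(7) = 7,  x(8) = 15,  x(9) = 22,  x(10) = 37,  x(11) = 1,  x(12) = 38,  x(13) = 39,  x(14) = 19,  x(15) = 0,  x(16) = 19,  x(17) = 19,  x(18) = 38,  x(19) = 57,  x(20) = 37,  x(21) = 36,  x(22) = 15,  x(23) = 51,  x(24) = 8,  x(25) = 1,  x(26) = 9,  x(27) = 10,  x(28) = 19,  x(29) = 29,  x(30) = 48,  x(31) = 19,  x(32) = 9,  x(33) = 28,  x(34) = 37,  x(35) = 7,  x(36) = 44,  x(37) = 51,  x(38) = 37,  x(39) = 30,  x(40) = 9,  x(41) = 39,  x(42) = 48,  x(43) = 29.
The sequence repeats with period 42.
So x(361) = x(0 + ((361-0) mod 42)) = x(25) = 1.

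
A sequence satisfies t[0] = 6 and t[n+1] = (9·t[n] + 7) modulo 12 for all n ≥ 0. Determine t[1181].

1

We have t[0] = 6; t[1] = 1; t[2] = 4; t[3] = 7; t[4] = 10; t[5] = 1.
Since t[5] = t[1] = 1, the sequence is eventually periodic: after a pre-period of length 1 it cycles with period 4.
For n ≥ 1, t[n] depends only on (n - 1) mod 4. (1181 - 1) mod 4 = 0, so t[1181] = t[1] = 1.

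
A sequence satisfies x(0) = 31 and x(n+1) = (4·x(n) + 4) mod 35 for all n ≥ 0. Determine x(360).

31

We have x(0) = 31, x(1) = 23, x(2) = 26, x(3) = 3, x(4) = 16, x(5) = 33, x(6) = 31.
Since x(6) = x(0) = 31, the sequence is periodic with period 6.
(360 - 0) mod 6 = 0, so x(360) = x(0) = 31.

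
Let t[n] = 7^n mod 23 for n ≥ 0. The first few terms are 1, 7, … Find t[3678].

9

Computing terms: t[0] = 1, t[1] = 7, t[2] = 3, t[3] = 21, t[4] = 9, t[5] = 17, t[6] = 4, t[7] = 5, t[8] = 12, t[9] = 15, t[10] = 13, t[11] = 22, t[12] = 16, t[13] = 20, t[14] = 2, t[15] = 14, t[16] = 6, t[17] = 19, t[18] = 18, t[19] = 11, t[20] = 8, t[21] = 10, t[22] = 1.
The sequence repeats with period 22.
So t[3678] = t[0 + ((3678-0) mod 22)] = t[4] = 9.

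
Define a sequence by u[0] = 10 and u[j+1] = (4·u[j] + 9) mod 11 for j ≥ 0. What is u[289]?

We have u[0] = 10, u[1] = 5, u[2] = 7, u[3] = 4, u[4] = 3, u[5] = 10.
The sequence repeats with period 5.
(289 - 0) mod 5 = 4, so u[289] = u[4] = 3.

3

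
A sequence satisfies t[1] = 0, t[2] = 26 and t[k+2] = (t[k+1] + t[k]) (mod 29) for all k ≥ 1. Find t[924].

26

We have t[1] = 0; t[2] = 26; t[3] = 26; t[4] = 23; t[5] = 20; t[6] = 14; t[7] = 5; t[8] = 19; t[9] = 24; t[10] = 14; t[11] = 9; t[12] = 23; t[13] = 3; t[14] = 26; t[15] = 0; t[16] = 26.
Since (t[15], t[16]) = (t[1], t[2]) = (0, 26) (two consecutive terms determine the rest), the sequence is periodic with period 14.
(924 - 1) mod 14 = 13, so t[924] = t[14] = 26.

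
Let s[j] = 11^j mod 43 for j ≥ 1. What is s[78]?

11

Computing terms: s[1] = 11; s[2] = 35; s[3] = 41; s[4] = 21; s[5] = 16; s[6] = 4; s[7] = 1; s[8] = 11.
The sequence repeats with period 7.
So s[78] = s[1 + ((78-1) mod 7)] = s[1] = 11.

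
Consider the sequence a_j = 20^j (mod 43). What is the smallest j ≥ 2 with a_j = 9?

8

Listing terms: a_1 = 20; a_2 = 13; a_3 = 2; a_4 = 40; a_5 = 26; a_6 = 4; a_7 = 37; a_8 = 9; a_9 = 8; a_{10} = 31; a_{11} = 18; a_{12} = 16; a_{13} = 19; a_{14} = 36; a_{15} = 32; a_{16} = 38; a_{17} = 29; a_{18} = 21; a_{19} = 33; a_{20} = 15; a_{21} = 42; a_{22} = 23; a_{23} = 30; a_{24} = 41; a_{25} = 3; a_{26} = 17; a_{27} = 39; a_{28} = 6; a_{29} = 34; a_{30} = 35; a_{31} = 12; a_{32} = 25; a_{33} = 27; a_{34} = 24; a_{35} = 7; a_{36} = 11; a_{37} = 5; a_{38} = 14; a_{39} = 22; a_{40} = 10; a_{41} = 28; a_{42} = 1; a_{43} = 20.
Since a_{43} = a_1 = 20, the sequence is periodic with period 42.
The value 9 first appears (with j ≥ 2) at a_8.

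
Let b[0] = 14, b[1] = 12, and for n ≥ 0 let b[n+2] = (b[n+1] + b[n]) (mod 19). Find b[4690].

15

Listing terms: b[0] = 14, b[1] = 12, b[2] = 7, b[3] = 0, b[4] = 7, b[5] = 7, b[6] = 14, b[7] = 2, b[8] = 16, b[9] = 18, b[10] = 15, b[11] = 14, b[12] = 10, b[13] = 5, b[14] = 15, b[15] = 1, b[16] = 16, b[17] = 17, b[18] = 14, b[19] = 12.
The sequence repeats with period 18.
(4690 - 0) mod 18 = 10, so b[4690] = b[10] = 15.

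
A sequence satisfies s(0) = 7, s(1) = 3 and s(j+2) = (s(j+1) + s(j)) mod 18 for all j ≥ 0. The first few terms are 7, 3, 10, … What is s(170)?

10

s(0) = 7,  s(1) = 3,  s(2) = 10,  s(3) = 13,  s(4) = 5,  s(5) = 0,  s(6) = 5,  s(7) = 5,  s(8) = 10,  s(9) = 15,  s(10) = 7,  s(11) = 4,  s(12) = 11,  s(13) = 15,  s(14) = 8,  s(15) = 5,  s(16) = 13,  s(17) = 0,  s(18) = 13,  s(19) = 13,  s(20) = 8,  s(21) = 3,  s(22) = 11,  s(23) = 14,  s(24) = 7,  s(25) = 3.
The sequence repeats with period 24.
So s(170) = s(0 + ((170-0) mod 24)) = s(2) = 10.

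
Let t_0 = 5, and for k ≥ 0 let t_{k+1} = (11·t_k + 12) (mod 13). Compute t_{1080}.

Listing terms: t_0 = 5, t_1 = 2, t_2 = 8, t_3 = 9, t_4 = 7, t_5 = 11, t_6 = 3, t_7 = 6, t_8 = 0, t_9 = 12, t_{10} = 1, t_{11} = 10, t_{12} = 5.
Since t_{12} = t_0 = 5, the sequence is periodic with period 12.
(1080 - 0) mod 12 = 0, so t_{1080} = t_0 = 5.

5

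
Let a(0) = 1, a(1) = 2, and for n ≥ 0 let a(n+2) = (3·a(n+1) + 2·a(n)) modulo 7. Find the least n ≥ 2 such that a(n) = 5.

8

Computing terms: a(0) = 1, a(1) = 2, a(2) = 1, a(3) = 0, a(4) = 2, a(5) = 6, a(6) = 1, a(7) = 1, a(8) = 5, a(9) = 3, a(10) = 5, a(11) = 0, a(12) = 3, a(13) = 2, a(14) = 5, a(15) = 5, a(16) = 4, a(17) = 1, a(18) = 4, a(19) = 0, a(20) = 1, a(21) = 3, a(22) = 4, a(23) = 4, a(24) = 6, a(25) = 5, a(26) = 6, a(27) = 0, a(28) = 5, a(29) = 1, a(30) = 6, a(31) = 6, a(32) = 2, a(33) = 4, a(34) = 2, a(35) = 0, a(36) = 4, a(37) = 5, a(38) = 2, a(39) = 2, a(40) = 3, a(41) = 6, a(42) = 3, a(43) = 0, a(44) = 6, a(45) = 4, a(46) = 3, a(47) = 3, a(48) = 1, a(49) = 2.
Since (a(48), a(49)) = (a(0), a(1)) = (1, 2) (two consecutive terms determine the rest), the sequence is periodic with period 48.
The value 5 first appears (with n ≥ 2) at a(8).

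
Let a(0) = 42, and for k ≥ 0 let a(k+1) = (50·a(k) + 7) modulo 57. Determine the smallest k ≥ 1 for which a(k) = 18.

4

Listing terms: a(0) = 42, a(1) = 55, a(2) = 21, a(3) = 31, a(4) = 18, a(5) = 52, a(6) = 42.
Since a(6) = a(0) = 42, the sequence is periodic with period 6.
The value 18 first appears (with k ≥ 1) at a(4).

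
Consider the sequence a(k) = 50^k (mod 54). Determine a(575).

20

Listing terms: a(1) = 50; a(2) = 16; a(3) = 44; a(4) = 40; a(5) = 2; a(6) = 46; a(7) = 32; a(8) = 34; a(9) = 26; a(10) = 4; a(11) = 38; a(12) = 10; a(13) = 14; a(14) = 52; a(15) = 8; a(16) = 22; a(17) = 20; a(18) = 28; a(19) = 50.
The sequence repeats with period 18.
So a(575) = a(1 + ((575-1) mod 18)) = a(17) = 20.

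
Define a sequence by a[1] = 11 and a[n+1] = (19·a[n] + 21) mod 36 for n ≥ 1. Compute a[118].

Computing terms: a[1] = 11; a[2] = 14; a[3] = 35; a[4] = 2; a[5] = 23; a[6] = 26; a[7] = 11.
Since a[7] = a[1] = 11, the sequence is periodic with period 6.
(118 - 1) mod 6 = 3, so a[118] = a[4] = 2.

2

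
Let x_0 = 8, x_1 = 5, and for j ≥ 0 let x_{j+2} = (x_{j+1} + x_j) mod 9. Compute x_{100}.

4

Computing terms: x_0 = 8,  x_1 = 5,  x_2 = 4,  x_3 = 0,  x_4 = 4,  x_5 = 4,  x_6 = 8,  x_7 = 3,  x_8 = 2,  x_9 = 5,  x_{10} = 7,  x_{11} = 3,  x_{12} = 1,  x_{13} = 4,  x_{14} = 5,  x_{15} = 0,  x_{16} = 5,  x_{17} = 5,  x_{18} = 1,  x_{19} = 6,  x_{20} = 7,  x_{21} = 4,  x_{22} = 2,  x_{23} = 6,  x_{24} = 8,  x_{25} = 5.
The sequence repeats with period 24.
(100 - 0) mod 24 = 4, so x_{100} = x_4 = 4.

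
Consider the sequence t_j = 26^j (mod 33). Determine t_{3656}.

Listing terms: t_0 = 1,  t_1 = 26,  t_2 = 16,  t_3 = 20,  t_4 = 25,  t_5 = 23,  t_6 = 4,  t_7 = 5,  t_8 = 31,  t_9 = 14,  t_{10} = 1.
Since t_{10} = t_0 = 1, the sequence is periodic with period 10.
(3656 - 0) mod 10 = 6, so t_{3656} = t_6 = 4.

4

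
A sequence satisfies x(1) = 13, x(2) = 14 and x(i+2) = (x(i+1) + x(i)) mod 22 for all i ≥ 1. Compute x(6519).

Listing terms: x(1) = 13,  x(2) = 14,  x(3) = 5,  x(4) = 19,  x(5) = 2,  x(6) = 21,  x(7) = 1,  x(8) = 0,  x(9) = 1,  x(10) = 1,  x(11) = 2,  x(12) = 3,  x(13) = 5,  x(14) = 8,  x(15) = 13,  x(16) = 21,  x(17) = 12,  x(18) = 11,  x(19) = 1,  x(20) = 12,  x(21) = 13,  x(22) = 3,  x(23) = 16,  x(24) = 19,  x(25) = 13,  x(26) = 10,  x(27) = 1,  x(28) = 11,  x(29) = 12,  x(30) = 1,  x(31) = 13,  x(32) = 14.
The sequence repeats with period 30.
So x(6519) = x(1 + ((6519-1) mod 30)) = x(9) = 1.

1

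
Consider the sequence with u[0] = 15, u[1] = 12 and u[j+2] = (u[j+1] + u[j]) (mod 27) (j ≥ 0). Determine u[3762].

Computing terms: u[0] = 15, u[1] = 12, u[2] = 0, u[3] = 12, u[4] = 12, u[5] = 24, u[6] = 9, u[7] = 6, u[8] = 15, u[9] = 21, u[10] = 9, u[11] = 3, u[12] = 12, u[13] = 15, u[14] = 0, u[15] = 15, u[16] = 15, u[17] = 3, u[18] = 18, u[19] = 21, u[20] = 12, u[21] = 6, u[22] = 18, u[23] = 24, u[24] = 15, u[25] = 12.
The sequence repeats with period 24.
So u[3762] = u[0 + ((3762-0) mod 24)] = u[18] = 18.

18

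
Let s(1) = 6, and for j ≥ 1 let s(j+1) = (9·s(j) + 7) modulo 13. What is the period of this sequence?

Listing terms: s(1) = 6; s(2) = 9; s(3) = 10; s(4) = 6.
The sequence repeats with period 3.

3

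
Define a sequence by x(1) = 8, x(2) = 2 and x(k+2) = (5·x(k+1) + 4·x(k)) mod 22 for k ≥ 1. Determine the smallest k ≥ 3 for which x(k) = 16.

Computing terms: x(1) = 8; x(2) = 2; x(3) = 20; x(4) = 20; x(5) = 4; x(6) = 12; x(7) = 10; x(8) = 10; x(9) = 2; x(10) = 6; x(11) = 16; x(12) = 16; x(13) = 12; x(14) = 14; x(15) = 8; x(16) = 8; x(17) = 6; x(18) = 18; x(19) = 4; x(20) = 4; x(21) = 14; x(22) = 20; x(23) = 2; x(24) = 2; x(25) = 18; x(26) = 10; x(27) = 12; x(28) = 12; x(29) = 20; x(30) = 16; x(31) = 6; x(32) = 6; x(33) = 10; x(34) = 8; x(35) = 14; x(36) = 14; x(37) = 16; x(38) = 4; x(39) = 18; x(40) = 18; x(41) = 8; x(42) = 2.
Since (x(41), x(42)) = (x(1), x(2)) = (8, 2) (two consecutive terms determine the rest), the sequence is periodic with period 40.
The value 16 first appears (with k ≥ 3) at x(11).

11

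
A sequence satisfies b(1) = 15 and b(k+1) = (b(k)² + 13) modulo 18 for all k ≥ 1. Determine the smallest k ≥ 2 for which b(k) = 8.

We have b(1) = 15,  b(2) = 4,  b(3) = 11,  b(4) = 8,  b(5) = 5,  b(6) = 2,  b(7) = 17,  b(8) = 14,  b(9) = 11.
Since b(9) = b(3) = 11, the sequence is eventually periodic: after a pre-period of length 2 it cycles with period 6.
The value 8 first appears (with k ≥ 2) at b(4).

4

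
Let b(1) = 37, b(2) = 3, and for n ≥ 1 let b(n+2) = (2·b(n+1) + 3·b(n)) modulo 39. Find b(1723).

b(1) = 37, b(2) = 3, b(3) = 0, b(4) = 9, b(5) = 18, b(6) = 24, b(7) = 24, b(8) = 3, b(9) = 0.
Since (b(8), b(9)) = (b(2), b(3)) = (3, 0) (two consecutive terms determine the rest), the sequence is eventually periodic: after a pre-period of length 1 it cycles with period 6.
For n ≥ 2, b(n) depends only on (n - 2) mod 6. (1723 - 2) mod 6 = 5, so b(1723) = b(7) = 24.

24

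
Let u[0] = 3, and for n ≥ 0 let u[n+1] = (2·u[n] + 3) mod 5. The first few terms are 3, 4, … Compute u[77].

4

Computing terms: u[0] = 3,  u[1] = 4,  u[2] = 1,  u[3] = 0,  u[4] = 3.
The sequence repeats with period 4.
So u[77] = u[0 + ((77-0) mod 4)] = u[1] = 4.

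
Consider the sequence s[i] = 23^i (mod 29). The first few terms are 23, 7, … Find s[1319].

Computing terms: s[1] = 23; s[2] = 7; s[3] = 16; s[4] = 20; s[5] = 25; s[6] = 24; s[7] = 1; s[8] = 23.
Since s[8] = s[1] = 23, the sequence is periodic with period 7.
(1319 - 1) mod 7 = 2, so s[1319] = s[3] = 16.

16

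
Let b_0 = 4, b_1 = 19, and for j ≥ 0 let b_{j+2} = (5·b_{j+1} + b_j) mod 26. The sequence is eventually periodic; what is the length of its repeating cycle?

b_0 = 4; b_1 = 19; b_2 = 21; b_3 = 20; b_4 = 17; b_5 = 1; b_6 = 22; b_7 = 7; b_8 = 5; b_9 = 6; b_{10} = 9; b_{11} = 25; b_{12} = 4; b_{13} = 19.
Since (b_{12}, b_{13}) = (b_0, b_1) = (4, 19) (two consecutive terms determine the rest), the sequence is periodic with period 12.

12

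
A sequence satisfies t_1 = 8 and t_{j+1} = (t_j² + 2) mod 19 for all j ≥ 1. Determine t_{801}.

2

Computing terms: t_1 = 8, t_2 = 9, t_3 = 7, t_4 = 13, t_5 = 0, t_6 = 2, t_7 = 6, t_8 = 0.
Since t_8 = t_5 = 0, the sequence is eventually periodic: after a pre-period of length 4 it cycles with period 3.
For j ≥ 5, t_j depends only on (j - 5) mod 3. (801 - 5) mod 3 = 1, so t_{801} = t_6 = 2.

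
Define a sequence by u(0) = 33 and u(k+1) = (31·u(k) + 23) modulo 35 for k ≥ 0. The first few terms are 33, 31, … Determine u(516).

Computing terms: u(0) = 33; u(1) = 31; u(2) = 4; u(3) = 7; u(4) = 30; u(5) = 8; u(6) = 26; u(7) = 24; u(8) = 32; u(9) = 0; u(10) = 23; u(11) = 1; u(12) = 19; u(13) = 17; u(14) = 25; u(15) = 28; u(16) = 16; u(17) = 29; u(18) = 12; u(19) = 10; u(20) = 18; u(21) = 21; u(22) = 9; u(23) = 22; u(24) = 5; u(25) = 3; u(26) = 11; u(27) = 14; u(28) = 2; u(29) = 15; u(30) = 33.
The sequence repeats with period 30.
So u(516) = u(0 + ((516-0) mod 30)) = u(6) = 26.

26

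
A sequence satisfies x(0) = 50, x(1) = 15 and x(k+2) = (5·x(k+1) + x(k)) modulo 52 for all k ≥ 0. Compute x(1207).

We have x(0) = 50; x(1) = 15; x(2) = 21; x(3) = 16; x(4) = 49; x(5) = 1; x(6) = 2; x(7) = 11; x(8) = 5; x(9) = 36; x(10) = 29; x(11) = 25; x(12) = 50; x(13) = 15.
Since (x(12), x(13)) = (x(0), x(1)) = (50, 15) (two consecutive terms determine the rest), the sequence is periodic with period 12.
So x(1207) = x(0 + ((1207-0) mod 12)) = x(7) = 11.

11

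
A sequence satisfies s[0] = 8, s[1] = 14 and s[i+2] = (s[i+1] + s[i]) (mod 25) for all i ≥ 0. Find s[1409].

19

Computing terms: s[0] = 8, s[1] = 14, s[2] = 22, s[3] = 11, s[4] = 8, s[5] = 19, s[6] = 2, s[7] = 21, s[8] = 23, s[9] = 19, s[10] = 17, s[11] = 11, s[12] = 3, s[13] = 14, s[14] = 17, s[15] = 6, s[16] = 23, s[17] = 4, s[18] = 2, s[19] = 6, s[20] = 8, s[21] = 14.
Since (s[20], s[21]) = (s[0], s[1]) = (8, 14) (two consecutive terms determine the rest), the sequence is periodic with period 20.
So s[1409] = s[0 + ((1409-0) mod 20)] = s[9] = 19.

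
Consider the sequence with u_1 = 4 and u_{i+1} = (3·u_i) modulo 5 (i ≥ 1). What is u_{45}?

4

We have u_1 = 4; u_2 = 2; u_3 = 1; u_4 = 3; u_5 = 4.
The sequence repeats with period 4.
So u_{45} = u_{1 + ((45-1) mod 4)} = u_1 = 4.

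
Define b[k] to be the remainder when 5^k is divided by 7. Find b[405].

6

Computing terms: b[0] = 1, b[1] = 5, b[2] = 4, b[3] = 6, b[4] = 2, b[5] = 3, b[6] = 1.
The sequence repeats with period 6.
So b[405] = b[0 + ((405-0) mod 6)] = b[3] = 6.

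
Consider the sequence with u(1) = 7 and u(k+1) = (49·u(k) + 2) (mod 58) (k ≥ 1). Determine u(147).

u(1) = 7, u(2) = 55, u(3) = 29, u(4) = 31, u(5) = 13, u(6) = 1, u(7) = 51, u(8) = 7.
The sequence repeats with period 7.
(147 - 1) mod 7 = 6, so u(147) = u(7) = 51.

51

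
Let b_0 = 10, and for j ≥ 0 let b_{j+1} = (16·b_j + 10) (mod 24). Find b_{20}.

18

Listing terms: b_0 = 10; b_1 = 2; b_2 = 18; b_3 = 10.
Since b_3 = b_0 = 10, the sequence is periodic with period 3.
So b_{20} = b_{0 + ((20-0) mod 3)} = b_2 = 18.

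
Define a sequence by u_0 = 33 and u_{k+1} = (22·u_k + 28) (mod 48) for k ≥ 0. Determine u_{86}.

20

We have u_0 = 33,  u_1 = 34,  u_2 = 8,  u_3 = 12,  u_4 = 4,  u_5 = 20,  u_6 = 36,  u_7 = 4.
Since u_7 = u_4 = 4, the sequence is eventually periodic: after a pre-period of length 4 it cycles with period 3.
For k ≥ 4, u_k depends only on (k - 4) mod 3. (86 - 4) mod 3 = 1, so u_{86} = u_5 = 20.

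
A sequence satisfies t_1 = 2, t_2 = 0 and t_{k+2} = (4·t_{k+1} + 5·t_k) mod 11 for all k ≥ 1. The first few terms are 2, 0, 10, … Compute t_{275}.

1

Listing terms: t_1 = 2, t_2 = 0, t_3 = 10, t_4 = 7, t_5 = 1, t_6 = 6, t_7 = 7, t_8 = 3, t_9 = 3, t_{10} = 5, t_{11} = 2, t_{12} = 0.
Since (t_{11}, t_{12}) = (t_1, t_2) = (2, 0) (two consecutive terms determine the rest), the sequence is periodic with period 10.
So t_{275} = t_{1 + ((275-1) mod 10)} = t_5 = 1.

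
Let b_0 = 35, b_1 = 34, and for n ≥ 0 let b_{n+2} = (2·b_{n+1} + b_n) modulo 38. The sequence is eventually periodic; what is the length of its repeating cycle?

Listing terms: b_0 = 35,  b_1 = 34,  b_2 = 27,  b_3 = 12,  b_4 = 13,  b_5 = 0,  b_6 = 13,  b_7 = 26,  b_8 = 27,  b_9 = 4,  b_{10} = 35,  b_{11} = 36,  b_{12} = 31,  b_{13} = 22,  b_{14} = 37,  b_{15} = 20,  b_{16} = 1,  b_{17} = 22,  b_{18} = 7,  b_{19} = 36,  b_{20} = 3,  b_{21} = 4,  b_{22} = 11,  b_{23} = 26,  b_{24} = 25,  b_{25} = 0,  b_{26} = 25,  b_{27} = 12,  b_{28} = 11,  b_{29} = 34,  b_{30} = 3,  b_{31} = 2,  b_{32} = 7,  b_{33} = 16,  b_{34} = 1,  b_{35} = 18,  b_{36} = 37,  b_{37} = 16,  b_{38} = 31,  b_{39} = 2,  b_{40} = 35,  b_{41} = 34.
The sequence repeats with period 40.

40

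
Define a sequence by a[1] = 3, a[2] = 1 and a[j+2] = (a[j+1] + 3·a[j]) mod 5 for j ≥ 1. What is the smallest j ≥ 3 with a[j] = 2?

Computing terms: a[1] = 3, a[2] = 1, a[3] = 0, a[4] = 3, a[5] = 3, a[6] = 2, a[7] = 1, a[8] = 2, a[9] = 0, a[10] = 1, a[11] = 1, a[12] = 4, a[13] = 2, a[14] = 4, a[15] = 0, a[16] = 2, a[17] = 2, a[18] = 3, a[19] = 4, a[20] = 3, a[21] = 0, a[22] = 4, a[23] = 4, a[24] = 1, a[25] = 3, a[26] = 1.
The sequence repeats with period 24.
The value 2 first appears (with j ≥ 3) at a[6].

6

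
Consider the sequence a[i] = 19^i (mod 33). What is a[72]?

31

Computing terms: a[0] = 1; a[1] = 19; a[2] = 31; a[3] = 28; a[4] = 4; a[5] = 10; a[6] = 25; a[7] = 13; a[8] = 16; a[9] = 7; a[10] = 1.
The sequence repeats with period 10.
(72 - 0) mod 10 = 2, so a[72] = a[2] = 31.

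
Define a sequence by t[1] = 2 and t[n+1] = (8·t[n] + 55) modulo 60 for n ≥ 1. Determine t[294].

11

We have t[1] = 2; t[2] = 11; t[3] = 23; t[4] = 59; t[5] = 47; t[6] = 11.
Since t[6] = t[2] = 11, the sequence is eventually periodic: after a pre-period of length 1 it cycles with period 4.
For n ≥ 2, t[n] depends only on (n - 2) mod 4. (294 - 2) mod 4 = 0, so t[294] = t[2] = 11.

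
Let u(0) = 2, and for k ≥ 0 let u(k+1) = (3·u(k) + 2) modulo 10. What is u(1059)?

0

We have u(0) = 2; u(1) = 8; u(2) = 6; u(3) = 0; u(4) = 2.
The sequence repeats with period 4.
(1059 - 0) mod 4 = 3, so u(1059) = u(3) = 0.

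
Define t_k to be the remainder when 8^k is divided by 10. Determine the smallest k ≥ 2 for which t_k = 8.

We have t_1 = 8; t_2 = 4; t_3 = 2; t_4 = 6; t_5 = 8.
The sequence repeats with period 4.
The value 8 next appears (with k ≥ 2) at t_5.

5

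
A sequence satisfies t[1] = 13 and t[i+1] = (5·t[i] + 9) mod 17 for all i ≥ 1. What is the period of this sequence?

16

Computing terms: t[1] = 13,  t[2] = 6,  t[3] = 5,  t[4] = 0,  t[5] = 9,  t[6] = 3,  t[7] = 7,  t[8] = 10,  t[9] = 8,  t[10] = 15,  t[11] = 16,  t[12] = 4,  t[13] = 12,  t[14] = 1,  t[15] = 14,  t[16] = 11,  t[17] = 13.
Since t[17] = t[1] = 13, the sequence is periodic with period 16.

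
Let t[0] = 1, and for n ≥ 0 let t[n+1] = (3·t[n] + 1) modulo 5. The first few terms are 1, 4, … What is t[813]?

Computing terms: t[0] = 1,  t[1] = 4,  t[2] = 3,  t[3] = 0,  t[4] = 1.
Since t[4] = t[0] = 1, the sequence is periodic with period 4.
So t[813] = t[0 + ((813-0) mod 4)] = t[1] = 4.

4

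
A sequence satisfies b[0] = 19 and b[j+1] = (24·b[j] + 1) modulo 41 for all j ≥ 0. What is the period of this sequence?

We have b[0] = 19,  b[1] = 6,  b[2] = 22,  b[3] = 37,  b[4] = 28,  b[5] = 17,  b[6] = 40,  b[7] = 18,  b[8] = 23,  b[9] = 20,  b[10] = 30,  b[11] = 24,  b[12] = 3,  b[13] = 32,  b[14] = 31,  b[15] = 7,  b[16] = 5,  b[17] = 39,  b[18] = 35,  b[19] = 21,  b[20] = 13,  b[21] = 26,  b[22] = 10,  b[23] = 36,  b[24] = 4,  b[25] = 15,  b[26] = 33,  b[27] = 14,  b[28] = 9,  b[29] = 12,  b[30] = 2,  b[31] = 8,  b[32] = 29,  b[33] = 0,  b[34] = 1,  b[35] = 25,  b[36] = 27,  b[37] = 34,  b[38] = 38,  b[39] = 11,  b[40] = 19.
The sequence repeats with period 40.

40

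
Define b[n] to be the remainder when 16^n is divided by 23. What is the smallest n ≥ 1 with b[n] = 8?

9

b[0] = 1; b[1] = 16; b[2] = 3; b[3] = 2; b[4] = 9; b[5] = 6; b[6] = 4; b[7] = 18; b[8] = 12; b[9] = 8; b[10] = 13; b[11] = 1.
The sequence repeats with period 11.
The value 8 first appears (with n ≥ 1) at b[9].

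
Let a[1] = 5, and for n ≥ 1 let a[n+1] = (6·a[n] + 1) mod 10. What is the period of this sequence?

5

Listing terms: a[1] = 5,  a[2] = 1,  a[3] = 7,  a[4] = 3,  a[5] = 9,  a[6] = 5.
Since a[6] = a[1] = 5, the sequence is periodic with period 5.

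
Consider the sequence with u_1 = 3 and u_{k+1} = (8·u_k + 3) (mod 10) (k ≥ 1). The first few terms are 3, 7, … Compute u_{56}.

u_1 = 3,  u_2 = 7,  u_3 = 9,  u_4 = 5,  u_5 = 3.
Since u_5 = u_1 = 3, the sequence is periodic with period 4.
So u_{56} = u_{1 + ((56-1) mod 4)} = u_4 = 5.

5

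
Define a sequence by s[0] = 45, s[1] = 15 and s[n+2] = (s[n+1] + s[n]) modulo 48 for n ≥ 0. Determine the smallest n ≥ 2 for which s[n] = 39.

4

s[0] = 45,  s[1] = 15,  s[2] = 12,  s[3] = 27,  s[4] = 39,  s[5] = 18,  s[6] = 9,  s[7] = 27,  s[8] = 36,  s[9] = 15,  s[10] = 3,  s[11] = 18,  s[12] = 21,  s[13] = 39,  s[14] = 12,  s[15] = 3,  s[16] = 15,  s[17] = 18,  s[18] = 33,  s[19] = 3,  s[20] = 36,  s[21] = 39,  s[22] = 27,  s[23] = 18,  s[24] = 45,  s[25] = 15.
The sequence repeats with period 24.
The value 39 first appears (with n ≥ 2) at s[4].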